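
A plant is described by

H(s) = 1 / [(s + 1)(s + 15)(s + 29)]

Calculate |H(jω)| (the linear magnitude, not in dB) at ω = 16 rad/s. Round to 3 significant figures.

8.59e-05

At s = jω = j16:
pole (s+1): 1 + j16 → |·| = √(1²+16²) = √257 ≈ 16.031, ∠ = arctan(16/1) ≈ 86.42°
pole (s+15): 15 + j16 → |·| = √(15²+16²) = √481 ≈ 21.932, ∠ = arctan(16/15) ≈ 46.85°
pole (s+29): 29 + j16 → |·| = √(29²+16²) = √1097 ≈ 33.121, ∠ = arctan(16/29) ≈ 28.89°
|H| = 1 / 11645 ≈ 8.5874e-05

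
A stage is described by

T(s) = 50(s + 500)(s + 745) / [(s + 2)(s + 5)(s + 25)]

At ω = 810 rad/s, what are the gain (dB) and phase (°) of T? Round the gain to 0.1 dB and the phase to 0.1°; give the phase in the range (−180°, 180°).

At s = jω = j810:
zero (s+500): 500 + j810 → |·| = √(500²+810²) = √906100 ≈ 951.89, ∠ = arctan(810/500) ≈ 58.31°
zero (s+745): 745 + j810 → |·| = √(745²+810²) = √1211125 ≈ 1100.5, ∠ = arctan(810/745) ≈ 47.39°
pole (s+2): 2 + j810 → |·| = √(2²+810²) = √656104 ≈ 810, ∠ = arctan(810/2) ≈ 89.86°
pole (s+5): 5 + j810 → |·| = √(5²+810²) = √656125 ≈ 810.02, ∠ = arctan(810/5) ≈ 89.65°
pole (s+25): 25 + j810 → |·| = √(25²+810²) = √656725 ≈ 810.39, ∠ = arctan(810/25) ≈ 88.23°
|T| = 50 · 1.0476e+06 / 5.3171e+08 ≈ 0.098512
Gain = 20 log₁₀(0.098512) ≈ -20.13 dB
∠T = 105.70° − 267.74° = -162.04°

-20.1 dB, -162.0°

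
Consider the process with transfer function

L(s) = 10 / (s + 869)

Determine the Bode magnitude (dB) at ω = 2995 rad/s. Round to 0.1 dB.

-49.9 dB

At s = jω = j2995:
pole (s+869): 869 + j2995 → |·| = √(869²+2995²) = √9725186 ≈ 3118.5, ∠ = arctan(2995/869) ≈ 73.82°
|L| = 10 / 3118.5 ≈ 0.0032067
Gain = 20 log₁₀(0.0032067) ≈ -49.88 dB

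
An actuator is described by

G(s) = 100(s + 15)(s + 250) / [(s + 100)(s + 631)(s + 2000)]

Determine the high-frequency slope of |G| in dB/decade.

-20 dB/decade

Each pole contributes −20 dB/decade at high frequency; each zero contributes +20 dB/decade.
Net: 2 zero(s) − 3 pole(s) → -20 dB/decade.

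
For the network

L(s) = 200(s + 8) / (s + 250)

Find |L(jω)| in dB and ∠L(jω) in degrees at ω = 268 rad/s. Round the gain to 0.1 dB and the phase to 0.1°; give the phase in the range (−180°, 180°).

At s = jω = j268:
zero (s+8): 8 + j268 → |·| = √(8²+268²) = √71888 ≈ 268.12, ∠ = arctan(268/8) ≈ 88.29°
pole (s+250): 250 + j268 → |·| = √(250²+268²) = √134324 ≈ 366.5, ∠ = arctan(268/250) ≈ 46.99°
|L| = 200 · 268.12 / 366.5 ≈ 146.31
Gain = 20 log₁₀(146.31) ≈ 43.31 dB
∠L = 88.29° − 46.99° = 41.30°

43.3 dB, 41.3°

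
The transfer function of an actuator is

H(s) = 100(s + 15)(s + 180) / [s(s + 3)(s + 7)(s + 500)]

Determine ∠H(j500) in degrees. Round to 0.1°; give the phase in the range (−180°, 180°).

-155.4°

At s = jω = j500:
zero (s+15): 15 + j500 → |·| = √(15²+500²) = √250225 ≈ 500.22, ∠ = arctan(500/15) ≈ 88.28°
zero (s+180): 180 + j500 → |·| = √(180²+500²) = √282400 ≈ 531.41, ∠ = arctan(500/180) ≈ 70.20°
pole (s+3): 3 + j500 → |·| = √(3²+500²) = √250009 ≈ 500.01, ∠ = arctan(500/3) ≈ 89.66°
pole (s+7): 7 + j500 → |·| = √(7²+500²) = √250049 ≈ 500.05, ∠ = arctan(500/7) ≈ 89.20°
pole (s+500): 500 + j500 → |·| = √(500²+500²) = √500000 ≈ 707.11, ∠ = arctan(500/500) ≈ 45.00°
pole at origin: |s| = 500, ∠ = 90.00° (in denominator)
∠H = 158.48° − 313.86° = -155.38°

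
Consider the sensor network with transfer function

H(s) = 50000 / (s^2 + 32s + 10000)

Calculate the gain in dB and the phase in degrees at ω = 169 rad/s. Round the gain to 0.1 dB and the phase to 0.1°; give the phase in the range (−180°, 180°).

8.3 dB, -163.8°

At s = jω = j169:
quadratic: (j169)² + 32·j169 + 10000 = -18561 + j5408 → |·| ≈ 19333, ∠ ≈ 163.76°
|H| = 50000 / 19333 ≈ 2.5863
Gain = 20 log₁₀(2.5863) ≈ 8.25 dB
∠H = 0.00° − 163.76° = -163.76°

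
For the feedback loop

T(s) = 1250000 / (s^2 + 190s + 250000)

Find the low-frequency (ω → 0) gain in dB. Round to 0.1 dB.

T(0) = 1250000 / 250000 = 5
20 log₁₀(5) ≈ 13.98 dB

14.0 dB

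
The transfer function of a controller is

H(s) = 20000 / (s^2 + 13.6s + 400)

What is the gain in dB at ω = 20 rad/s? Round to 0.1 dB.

At s = jω = j20:
quadratic: (j20)² + 13.6·j20 + 400 = 0 + j272 → |·| ≈ 272, ∠ ≈ 90.00°
|H| = 20000 / 272 ≈ 73.529
Gain = 20 log₁₀(73.529) ≈ 37.33 dB

37.3 dB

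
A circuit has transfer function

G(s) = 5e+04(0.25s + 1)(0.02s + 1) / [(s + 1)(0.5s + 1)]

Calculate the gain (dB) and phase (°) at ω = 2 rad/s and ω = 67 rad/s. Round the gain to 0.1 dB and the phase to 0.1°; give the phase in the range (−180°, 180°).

ω = 2: 85.0 dB, -79.6°; ω = 67: 55.9 dB, -37.6°

At ω = 2 rad/s:
zero (1 + j2·0.25) = 1 + j0.5 → |·| ≈ 1.118, ∠ ≈ 26.57°
zero (1 + j2·0.02) = 1 + j0.04 → |·| ≈ 1.0008, ∠ ≈ 2.29°
pole (1 + j2·1) = 1 + j2 → |·| ≈ 2.2361, ∠ ≈ 63.43°
pole (1 + j2·0.5) = 1 + j1 → |·| ≈ 1.4142, ∠ ≈ 45.00°
|G| = 5e+04 · 1.118 · 1.0008 / (2.2361 · 1.4142) ≈ 17691
Gain = 20 log₁₀(17691) ≈ 84.96 dB
∠G = (26.57° + 2.29°) − (63.43° + 45.00°) = -79.57°

At ω = 67 rad/s:
zero (1 + j67·0.25) = 1 + j16.75 → |·| ≈ 16.78, ∠ ≈ 86.58°
zero (1 + j67·0.02) = 1 + j1.34 → |·| ≈ 1.672, ∠ ≈ 53.27°
pole (1 + j67·1) = 1 + j67 → |·| ≈ 67.007, ∠ ≈ 89.14°
pole (1 + j67·0.5) = 1 + j33.5 → |·| ≈ 33.515, ∠ ≈ 88.29°
|G| = 5e+04 · 16.78 · 1.672 / (67.007 · 33.515) ≈ 624.65
Gain = 20 log₁₀(624.65) ≈ 55.91 dB
∠G = (86.58° + 53.27°) − (89.14° + 88.29°) = -37.58°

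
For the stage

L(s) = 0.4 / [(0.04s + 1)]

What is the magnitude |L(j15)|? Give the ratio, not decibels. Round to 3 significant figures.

0.343

At ω = 15 rad/s:
pole (1 + j15·0.04) = 1 + j0.6 → |·| ≈ 1.1662, ∠ ≈ 30.96°
|L| = 0.4 · 1 / (1.1662) ≈ 0.34299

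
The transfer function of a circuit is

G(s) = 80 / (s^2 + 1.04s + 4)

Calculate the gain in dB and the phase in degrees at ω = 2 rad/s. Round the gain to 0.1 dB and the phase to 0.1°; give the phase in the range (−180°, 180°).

At s = jω = j2:
quadratic: (j2)² + 1.04·j2 + 4 = 0 + j2.08 → |·| ≈ 2.08, ∠ ≈ 90.00°
|G| = 80 / 2.08 ≈ 38.462
Gain = 20 log₁₀(38.462) ≈ 31.70 dB
∠G = 0.00° − 90.00° = -90.00°

31.7 dB, -90.0°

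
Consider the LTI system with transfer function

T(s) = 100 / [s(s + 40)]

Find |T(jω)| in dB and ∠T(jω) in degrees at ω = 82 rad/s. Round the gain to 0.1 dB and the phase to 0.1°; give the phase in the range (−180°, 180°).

At s = jω = j82:
pole (s+40): 40 + j82 → |·| = √(40²+82²) = √8324 ≈ 91.236, ∠ = arctan(82/40) ≈ 64.00°
pole at origin: |s| = 82, ∠ = 90.00° (in denominator)
|T| = 100 / 7481.4 ≈ 0.013366
Gain = 20 log₁₀(0.013366) ≈ -37.48 dB
∠T = 0.00° − 154.00° = -154.00°

-37.5 dB, -154.0°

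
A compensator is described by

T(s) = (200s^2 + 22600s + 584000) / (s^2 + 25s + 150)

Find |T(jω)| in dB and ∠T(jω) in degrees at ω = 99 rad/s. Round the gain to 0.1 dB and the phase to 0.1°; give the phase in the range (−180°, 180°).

48.4 dB, -44.0°

Substitute s = j99:
Numerator: 200(j99)^2 + 22600(j99) + 584000 = -1376200 + j2237400
Denominator: (j99)^2 + 25(j99) + 150 = -9651 + j2475
|N| = √(1376200² + 2237400²) ≈ 2.6268e+06, ∠N ≈ 121.60°
|D| = √(9651² + 2475²) ≈ 9963.3, ∠D ≈ 165.62°
|T| = 2.6268e+06 / 9963.3 ≈ 263.65
Gain = 20 log₁₀(263.65) ≈ 48.42 dB
∠T = 121.60° − 165.62° = -44.02°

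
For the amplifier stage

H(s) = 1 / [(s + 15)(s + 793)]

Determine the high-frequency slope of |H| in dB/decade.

Each pole contributes −20 dB/decade at high frequency; each zero contributes +20 dB/decade.
Net: 0 zero(s) − 2 pole(s) → -40 dB/decade.

-40 dB/decade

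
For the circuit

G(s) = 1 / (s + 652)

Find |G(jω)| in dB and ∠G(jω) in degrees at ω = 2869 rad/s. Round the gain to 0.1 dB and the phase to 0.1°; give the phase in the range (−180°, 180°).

At s = jω = j2869:
pole (s+652): 652 + j2869 → |·| = √(652²+2869²) = √8656265 ≈ 2942.2, ∠ = arctan(2869/652) ≈ 77.20°
|G| = 1 / 2942.2 ≈ 0.00033988
Gain = 20 log₁₀(0.00033988) ≈ -69.37 dB
∠G = 0.00° − 77.20° = -77.20°

-69.4 dB, -77.2°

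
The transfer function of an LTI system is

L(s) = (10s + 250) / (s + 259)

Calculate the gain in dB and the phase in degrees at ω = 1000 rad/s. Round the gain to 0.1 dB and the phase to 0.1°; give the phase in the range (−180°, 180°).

19.7 dB, 13.1°

Substitute s = j1000:
Numerator: 10(j1000) + 250 = 250 + j10000
Denominator: (j1000) + 259 = 259 + j1000
|N| = √(250² + 10000²) ≈ 10003, ∠N ≈ 88.57°
|D| = √(259² + 1000²) ≈ 1033, ∠D ≈ 75.48°
|L| = 10003 / 1033 ≈ 9.6834
Gain = 20 log₁₀(9.6834) ≈ 19.72 dB
∠L = 88.57° − 75.48° = 13.09°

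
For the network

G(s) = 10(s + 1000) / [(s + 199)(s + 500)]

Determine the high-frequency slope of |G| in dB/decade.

Each pole contributes −20 dB/decade at high frequency; each zero contributes +20 dB/decade.
Net: 1 zero(s) − 2 pole(s) → -20 dB/decade.

-20 dB/decade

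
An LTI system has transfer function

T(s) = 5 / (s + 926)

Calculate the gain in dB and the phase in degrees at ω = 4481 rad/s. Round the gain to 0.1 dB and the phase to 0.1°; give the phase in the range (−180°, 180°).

-59.2 dB, -78.3°

Substitute s = j4481:
Numerator: 5 = 5 + j0
Denominator: (j4481) + 926 = 926 + j4481
|N| = √(5² + 0²) ≈ 5, ∠N ≈ 0.00°
|D| = √(926² + 4481²) ≈ 4575.7, ∠D ≈ 78.32°
|T| = 5 / 4575.7 ≈ 0.0010927
Gain = 20 log₁₀(0.0010927) ≈ -59.23 dB
∠T = 0.00° − 78.32° = -78.32°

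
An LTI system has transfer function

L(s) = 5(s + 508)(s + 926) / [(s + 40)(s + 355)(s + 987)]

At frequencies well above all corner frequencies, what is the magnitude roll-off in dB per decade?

Each pole contributes −20 dB/decade at high frequency; each zero contributes +20 dB/decade.
Net: 2 zero(s) − 3 pole(s) → -20 dB/decade.

-20 dB/decade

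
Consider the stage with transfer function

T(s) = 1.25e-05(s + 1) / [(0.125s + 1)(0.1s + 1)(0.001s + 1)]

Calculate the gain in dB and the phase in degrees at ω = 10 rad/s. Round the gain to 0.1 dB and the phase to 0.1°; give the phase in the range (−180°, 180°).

-85.1 dB, -12.6°

At ω = 10 rad/s:
zero (1 + j10·1) = 1 + j10 → |·| ≈ 10.05, ∠ ≈ 84.29°
pole (1 + j10·0.125) = 1 + j1.25 → |·| ≈ 1.6008, ∠ ≈ 51.34°
pole (1 + j10·0.1) = 1 + j1 → |·| ≈ 1.4142, ∠ ≈ 45.00°
pole (1 + j10·0.001) = 1 + j0.01 → |·| ≈ 1, ∠ ≈ 0.57°
|T| = 1.25e-05 · 10.05 / (1.6008 · 1.4142 · 1) ≈ 5.5492e-05
Gain = 20 log₁₀(5.5492e-05) ≈ -85.12 dB
∠T = (84.29°) − (51.34° + 45.00° + 0.57°) = -12.62°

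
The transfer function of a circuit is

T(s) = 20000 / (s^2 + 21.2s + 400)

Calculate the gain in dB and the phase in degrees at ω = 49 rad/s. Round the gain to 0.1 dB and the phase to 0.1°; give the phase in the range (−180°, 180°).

19.0 dB, -152.6°

At s = jω = j49:
quadratic: (j49)² + 21.2·j49 + 400 = -2001 + j1038.8 → |·| ≈ 2254.6, ∠ ≈ 152.56°
|T| = 20000 / 2254.6 ≈ 8.8708
Gain = 20 log₁₀(8.8708) ≈ 18.96 dB
∠T = 0.00° − 152.56° = -152.56°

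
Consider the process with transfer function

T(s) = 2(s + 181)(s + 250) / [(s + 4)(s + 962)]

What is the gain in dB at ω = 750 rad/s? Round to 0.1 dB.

At s = jω = j750:
zero (s+181): 181 + j750 → |·| = √(181²+750²) = √595261 ≈ 771.53, ∠ = arctan(750/181) ≈ 76.43°
zero (s+250): 250 + j750 → |·| = √(250²+750²) = √625000 ≈ 790.57, ∠ = arctan(750/250) ≈ 71.57°
pole (s+4): 4 + j750 → |·| = √(4²+750²) = √562516 ≈ 750.01, ∠ = arctan(750/4) ≈ 89.69°
pole (s+962): 962 + j750 → |·| = √(962²+750²) = √1487944 ≈ 1219.8, ∠ = arctan(750/962) ≈ 37.94°
|T| = 2 · 6.0995e+05 / 9.1486e+05 ≈ 1.3334
Gain = 20 log₁₀(1.3334) ≈ 2.50 dB

2.5 dB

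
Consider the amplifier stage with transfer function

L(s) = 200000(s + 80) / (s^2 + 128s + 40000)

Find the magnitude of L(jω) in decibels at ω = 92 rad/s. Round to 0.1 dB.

At s = jω = j92:
zero (s+80): 80 + j92 → |·| = √(80²+92²) = √14864 ≈ 121.92, ∠ = arctan(92/80) ≈ 48.99°
quadratic: (j92)² + 128·j92 + 40000 = 31536 + j11776 → |·| ≈ 33663, ∠ ≈ 20.48°
|L| = 200000 · 121.92 / 33663 ≈ 724.36
Gain = 20 log₁₀(724.36) ≈ 57.20 dB

57.2 dB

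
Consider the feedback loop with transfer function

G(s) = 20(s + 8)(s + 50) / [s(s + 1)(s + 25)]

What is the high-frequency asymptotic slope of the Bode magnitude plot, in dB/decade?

-20 dB/decade

Each pole contributes −20 dB/decade at high frequency; each zero contributes +20 dB/decade.
Net: 2 zero(s) − 3 pole(s) → -20 dB/decade.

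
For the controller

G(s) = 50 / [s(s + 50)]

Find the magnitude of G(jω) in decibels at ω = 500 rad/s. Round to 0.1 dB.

-74.0 dB

At s = jω = j500:
pole (s+50): 50 + j500 → |·| = √(50²+500²) = √252500 ≈ 502.49, ∠ = arctan(500/50) ≈ 84.29°
pole at origin: |s| = 500, ∠ = 90.00° (in denominator)
|G| = 50 / 2.5124e+05 ≈ 0.00019901
Gain = 20 log₁₀(0.00019901) ≈ -74.02 dB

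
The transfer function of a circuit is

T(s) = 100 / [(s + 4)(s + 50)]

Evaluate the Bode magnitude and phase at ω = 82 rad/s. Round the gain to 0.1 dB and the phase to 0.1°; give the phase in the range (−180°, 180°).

At s = jω = j82:
pole (s+4): 4 + j82 → |·| = √(4²+82²) = √6740 ≈ 82.098, ∠ = arctan(82/4) ≈ 87.21°
pole (s+50): 50 + j82 → |·| = √(50²+82²) = √9224 ≈ 96.042, ∠ = arctan(82/50) ≈ 58.63°
|T| = 100 / 7884.9 ≈ 0.012682
Gain = 20 log₁₀(0.012682) ≈ -37.94 dB
∠T = 0.00° − 145.84° = -145.84°

-37.9 dB, -145.8°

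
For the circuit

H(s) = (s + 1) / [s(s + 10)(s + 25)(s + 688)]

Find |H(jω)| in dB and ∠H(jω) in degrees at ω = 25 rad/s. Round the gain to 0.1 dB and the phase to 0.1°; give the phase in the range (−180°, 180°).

-116.3 dB, -117.6°

At s = jω = j25:
zero (s+1): 1 + j25 → |·| = √(1²+25²) = √626 ≈ 25.02, ∠ = arctan(25/1) ≈ 87.71°
pole (s+10): 10 + j25 → |·| = √(10²+25²) = √725 ≈ 26.926, ∠ = arctan(25/10) ≈ 68.20°
pole (s+25): 25 + j25 → |·| = √(25²+25²) = √1250 ≈ 35.355, ∠ = arctan(25/25) ≈ 45.00°
pole (s+688): 688 + j25 → |·| = √(688²+25²) = √473969 ≈ 688.45, ∠ = arctan(25/688) ≈ 2.08°
pole at origin: |s| = 25, ∠ = 90.00° (in denominator)
|H| = 1 · 25.02 / 1.6385e+07 ≈ 1.527e-06
Gain = 20 log₁₀(1.527e-06) ≈ -116.32 dB
∠H = 87.71° − 205.28° = -117.57°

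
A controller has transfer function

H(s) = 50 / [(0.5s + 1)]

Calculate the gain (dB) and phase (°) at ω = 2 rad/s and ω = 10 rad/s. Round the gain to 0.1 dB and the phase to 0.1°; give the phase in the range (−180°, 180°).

ω = 2: 31.0 dB, -45.0°; ω = 10: 19.8 dB, -78.7°

At ω = 2 rad/s:
pole (1 + j2·0.5) = 1 + j1 → |·| ≈ 1.4142, ∠ ≈ 45.00°
|H| = 50 · 1 / (1.4142) ≈ 35.356
Gain = 20 log₁₀(35.356) ≈ 30.97 dB
∠H = (0°) − (45.00°) = -45.00°

At ω = 10 rad/s:
pole (1 + j10·0.5) = 1 + j5 → |·| ≈ 5.099, ∠ ≈ 78.69°
|H| = 50 · 1 / (5.099) ≈ 9.8058
Gain = 20 log₁₀(9.8058) ≈ 19.83 dB
∠H = (0°) − (78.69°) = -78.69°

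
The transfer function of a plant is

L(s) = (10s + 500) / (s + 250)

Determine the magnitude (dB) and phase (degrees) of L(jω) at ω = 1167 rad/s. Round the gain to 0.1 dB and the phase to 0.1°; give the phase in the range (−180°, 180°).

Substitute s = j1167:
Numerator: 10(j1167) + 500 = 500 + j11670
Denominator: (j1167) + 250 = 250 + j1167
|N| = √(500² + 11670²) ≈ 11681, ∠N ≈ 87.55°
|D| = √(250² + 1167²) ≈ 1193.5, ∠D ≈ 77.91°
|L| = 11681 / 1193.5 ≈ 9.7872
Gain = 20 log₁₀(9.7872) ≈ 19.81 dB
∠L = 87.55° − 77.91° = 9.64°

19.8 dB, 9.6°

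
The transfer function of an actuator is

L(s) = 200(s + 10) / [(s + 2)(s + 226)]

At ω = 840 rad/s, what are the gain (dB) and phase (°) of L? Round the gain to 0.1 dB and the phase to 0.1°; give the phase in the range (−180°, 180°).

At s = jω = j840:
zero (s+10): 10 + j840 → |·| = √(10²+840²) = √705700 ≈ 840.06, ∠ = arctan(840/10) ≈ 89.32°
pole (s+2): 2 + j840 → |·| = √(2²+840²) = √705604 ≈ 840, ∠ = arctan(840/2) ≈ 89.86°
pole (s+226): 226 + j840 → |·| = √(226²+840²) = √756676 ≈ 869.87, ∠ = arctan(840/226) ≈ 74.94°
|L| = 200 · 840.06 / 7.3069e+05 ≈ 0.22994
Gain = 20 log₁₀(0.22994) ≈ -12.77 dB
∠L = 89.32° − 164.80° = -75.48°

-12.8 dB, -75.5°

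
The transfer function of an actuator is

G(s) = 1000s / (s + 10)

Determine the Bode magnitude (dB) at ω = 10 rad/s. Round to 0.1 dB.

57.0 dB

At s = jω = j10:
zero at origin: s = j10 → |·| = 10, ∠ = 90.00°
pole (s+10): 10 + j10 → |·| = √(10²+10²) = √200 ≈ 14.142, ∠ = arctan(10/10) ≈ 45.00°
|G| = 1000 · 10 / 14.142 ≈ 707.11
Gain = 20 log₁₀(707.11) ≈ 56.99 dB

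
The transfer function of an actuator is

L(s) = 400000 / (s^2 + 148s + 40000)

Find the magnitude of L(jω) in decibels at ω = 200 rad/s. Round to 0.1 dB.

At s = jω = j200:
quadratic: (j200)² + 148·j200 + 40000 = 0 + j29600 → |·| ≈ 29600, ∠ ≈ 90.00°
|L| = 400000 / 29600 ≈ 13.514
Gain = 20 log₁₀(13.514) ≈ 22.62 dB

22.6 dB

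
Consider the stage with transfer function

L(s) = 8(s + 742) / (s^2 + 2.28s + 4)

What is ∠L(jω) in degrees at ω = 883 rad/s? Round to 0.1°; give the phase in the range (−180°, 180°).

At s = jω = j883:
zero (s+742): 742 + j883 → |·| = √(742²+883²) = √1330253 ≈ 1153.4, ∠ = arctan(883/742) ≈ 49.96°
quadratic: (j883)² + 2.28·j883 + 4 = -779685 + j2013.24 → |·| ≈ 7.7969e+05, ∠ ≈ 179.85°
∠L = 49.96° − 179.85° = -129.89°

-129.9°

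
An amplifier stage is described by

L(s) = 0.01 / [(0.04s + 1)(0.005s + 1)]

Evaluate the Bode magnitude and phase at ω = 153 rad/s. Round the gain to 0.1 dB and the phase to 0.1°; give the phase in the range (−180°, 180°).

At ω = 153 rad/s:
pole (1 + j153·0.04) = 1 + j6.12 → |·| ≈ 6.2012, ∠ ≈ 80.72°
pole (1 + j153·0.005) = 1 + j0.765 → |·| ≈ 1.2591, ∠ ≈ 37.42°
|L| = 0.01 · 1 / (6.2012 · 1.2591) ≈ 0.0012807
Gain = 20 log₁₀(0.0012807) ≈ -57.85 dB
∠L = (0°) − (80.72° + 37.42°) = -118.14°

-57.9 dB, -118.1°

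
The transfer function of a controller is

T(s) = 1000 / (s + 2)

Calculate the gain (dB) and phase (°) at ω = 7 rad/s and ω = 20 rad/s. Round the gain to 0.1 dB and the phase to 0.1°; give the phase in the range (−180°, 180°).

ω = 7: 42.8 dB, -74.1°; ω = 20: 33.9 dB, -84.3°

Substitute s = j7:
Numerator: 1000 = 1000 + j0
Denominator: (j7) + 2 = 2 + j7
|N| = √(1000² + 0²) ≈ 1000, ∠N ≈ 0.00°
|D| = √(2² + 7²) ≈ 7.2801, ∠D ≈ 74.05°
|T| = 1000 / 7.2801 ≈ 137.36
Gain = 20 log₁₀(137.36) ≈ 42.76 dB
∠T = 0.00° − 74.05° = -74.05°

Substitute s = j20:
Numerator: 1000 = 1000 + j0
Denominator: (j20) + 2 = 2 + j20
|N| = √(1000² + 0²) ≈ 1000, ∠N ≈ 0.00°
|D| = √(2² + 20²) ≈ 20.1, ∠D ≈ 84.29°
|T| = 1000 / 20.1 ≈ 49.751
Gain = 20 log₁₀(49.751) ≈ 33.94 dB
∠T = 0.00° − 84.29° = -84.29°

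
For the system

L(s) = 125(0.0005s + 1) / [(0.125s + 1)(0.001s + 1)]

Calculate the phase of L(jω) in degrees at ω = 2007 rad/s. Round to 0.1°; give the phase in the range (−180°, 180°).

-108.2°

At ω = 2007 rad/s:
zero (1 + j2007·0.0005) = 1 + j1.0035 → |·| ≈ 1.4167, ∠ ≈ 45.10°
pole (1 + j2007·0.125) = 1 + j250.875 → |·| ≈ 250.88, ∠ ≈ 89.77°
pole (1 + j2007·0.001) = 1 + j2.007 → |·| ≈ 2.2423, ∠ ≈ 63.51°
∠L = (45.10°) − (89.77° + 63.51°) = -108.18°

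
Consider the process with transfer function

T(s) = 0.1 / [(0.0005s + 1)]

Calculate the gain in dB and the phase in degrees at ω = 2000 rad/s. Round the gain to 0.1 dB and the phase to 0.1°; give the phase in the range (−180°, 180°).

At ω = 2000 rad/s:
pole (1 + j2000·0.0005) = 1 + j1 → |·| ≈ 1.4142, ∠ ≈ 45.00°
|T| = 0.1 · 1 / (1.4142) ≈ 0.070711
Gain = 20 log₁₀(0.070711) ≈ -23.01 dB
∠T = (0°) − (45.00°) = -45.00°

-23.0 dB, -45.0°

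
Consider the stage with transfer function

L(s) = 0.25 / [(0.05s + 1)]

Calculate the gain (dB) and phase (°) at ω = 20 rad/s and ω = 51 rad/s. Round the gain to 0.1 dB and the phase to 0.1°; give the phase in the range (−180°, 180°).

At ω = 20 rad/s:
pole (1 + j20·0.05) = 1 + j1 → |·| ≈ 1.4142, ∠ ≈ 45.00°
|L| = 0.25 · 1 / (1.4142) ≈ 0.17678
Gain = 20 log₁₀(0.17678) ≈ -15.05 dB
∠L = (0°) − (45.00°) = -45.00°

At ω = 51 rad/s:
pole (1 + j51·0.05) = 1 + j2.55 → |·| ≈ 2.7391, ∠ ≈ 68.59°
|L| = 0.25 · 1 / (2.7391) ≈ 0.091271
Gain = 20 log₁₀(0.091271) ≈ -20.79 dB
∠L = (0°) − (68.59°) = -68.59°

ω = 20: -15.1 dB, -45.0°; ω = 51: -20.8 dB, -68.6°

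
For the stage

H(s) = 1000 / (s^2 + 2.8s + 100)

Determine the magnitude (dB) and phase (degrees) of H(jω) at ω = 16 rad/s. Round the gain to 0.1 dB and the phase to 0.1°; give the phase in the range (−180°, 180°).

15.8 dB, -164.0°

At s = jω = j16:
quadratic: (j16)² + 2.8·j16 + 100 = -156 + j44.8 → |·| ≈ 162.31, ∠ ≈ 163.98°
|H| = 1000 / 162.31 ≈ 6.161
Gain = 20 log₁₀(6.161) ≈ 15.79 dB
∠H = 0.00° − 163.98° = -163.98°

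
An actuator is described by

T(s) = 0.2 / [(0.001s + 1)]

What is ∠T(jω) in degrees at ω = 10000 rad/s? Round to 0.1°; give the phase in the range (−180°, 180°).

-84.3°

At ω = 10000 rad/s:
pole (1 + j10000·0.001) = 1 + j10 → |·| ≈ 10.05, ∠ ≈ 84.29°
∠T = (0°) − (84.29°) = -84.29°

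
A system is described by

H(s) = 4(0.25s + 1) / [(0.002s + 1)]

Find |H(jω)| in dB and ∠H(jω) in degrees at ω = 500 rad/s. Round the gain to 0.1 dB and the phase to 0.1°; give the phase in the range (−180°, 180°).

At ω = 500 rad/s:
zero (1 + j500·0.25) = 1 + j125 → |·| ≈ 125, ∠ ≈ 89.54°
pole (1 + j500·0.002) = 1 + j1 → |·| ≈ 1.4142, ∠ ≈ 45.00°
|H| = 4 · 125 / (1.4142) ≈ 353.56
Gain = 20 log₁₀(353.56) ≈ 50.97 dB
∠H = (89.54°) − (45.00°) = 44.54°

51.0 dB, 44.5°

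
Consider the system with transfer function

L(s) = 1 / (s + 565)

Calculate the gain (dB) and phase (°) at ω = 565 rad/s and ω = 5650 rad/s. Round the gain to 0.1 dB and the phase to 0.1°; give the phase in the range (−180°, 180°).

Substitute s = j565:
Numerator: 1 = 1 + j0
Denominator: (j565) + 565 = 565 + j565
|N| = √(1² + 0²) ≈ 1, ∠N ≈ 0.00°
|D| = √(565² + 565²) ≈ 799.03, ∠D ≈ 45.00°
|L| = 1 / 799.03 ≈ 0.0012515
Gain = 20 log₁₀(0.0012515) ≈ -58.05 dB
∠L = 0.00° − 45.00° = -45.00°

Substitute s = j5650:
Numerator: 1 = 1 + j0
Denominator: (j5650) + 565 = 565 + j5650
|N| = √(1² + 0²) ≈ 1, ∠N ≈ 0.00°
|D| = √(565² + 5650²) ≈ 5678.2, ∠D ≈ 84.29°
|L| = 1 / 5678.2 ≈ 0.00017611
Gain = 20 log₁₀(0.00017611) ≈ -75.08 dB
∠L = 0.00° − 84.29° = -84.29°

ω = 565: -58.1 dB, -45.0°; ω = 5650: -75.1 dB, -84.3°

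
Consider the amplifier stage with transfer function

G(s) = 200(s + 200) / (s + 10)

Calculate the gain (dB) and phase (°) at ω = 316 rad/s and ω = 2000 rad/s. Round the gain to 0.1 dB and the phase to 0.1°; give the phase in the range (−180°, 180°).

At s = jω = j316:
zero (s+200): 200 + j316 → |·| = √(200²+316²) = √139856 ≈ 373.97, ∠ = arctan(316/200) ≈ 57.67°
pole (s+10): 10 + j316 → |·| = √(10²+316²) = √99956 ≈ 316.16, ∠ = arctan(316/10) ≈ 88.19°
|G| = 200 · 373.97 / 316.16 ≈ 236.57
Gain = 20 log₁₀(236.57) ≈ 47.48 dB
∠G = 57.67° − 88.19° = -30.52°

At s = jω = j2000:
zero (s+200): 200 + j2000 → |·| = √(200²+2000²) = √4040000 ≈ 2010, ∠ = arctan(2000/200) ≈ 84.29°
pole (s+10): 10 + j2000 → |·| = √(10²+2000²) = √4000100 ≈ 2000, ∠ = arctan(2000/10) ≈ 89.71°
|G| = 200 · 2010 / 2000 ≈ 201
Gain = 20 log₁₀(201) ≈ 46.06 dB
∠G = 84.29° − 89.71° = -5.42°

ω = 316: 47.5 dB, -30.5°; ω = 2000: 46.1 dB, -5.4°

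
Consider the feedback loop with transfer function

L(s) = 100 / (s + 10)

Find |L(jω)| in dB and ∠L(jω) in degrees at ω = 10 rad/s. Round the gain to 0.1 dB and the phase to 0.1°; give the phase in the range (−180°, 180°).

At s = jω = j10:
pole (s+10): 10 + j10 → |·| = √(10²+10²) = √200 ≈ 14.142, ∠ = arctan(10/10) ≈ 45.00°
|L| = 100 / 14.142 ≈ 7.0711
Gain = 20 log₁₀(7.0711) ≈ 16.99 dB
∠L = 0.00° − 45.00° = -45.00°

17.0 dB, -45.0°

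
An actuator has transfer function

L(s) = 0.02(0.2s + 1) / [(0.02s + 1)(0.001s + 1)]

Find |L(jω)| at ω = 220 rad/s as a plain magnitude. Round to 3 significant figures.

At ω = 220 rad/s:
zero (1 + j220·0.2) = 1 + j44 → |·| ≈ 44.011, ∠ ≈ 88.70°
pole (1 + j220·0.02) = 1 + j4.4 → |·| ≈ 4.5122, ∠ ≈ 77.20°
pole (1 + j220·0.001) = 1 + j0.22 → |·| ≈ 1.0239, ∠ ≈ 12.41°
|L| = 0.02 · 44.011 / (4.5122 · 1.0239) ≈ 0.19052

0.191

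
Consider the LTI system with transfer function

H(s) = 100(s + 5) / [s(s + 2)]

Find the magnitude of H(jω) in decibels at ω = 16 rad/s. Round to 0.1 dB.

At s = jω = j16:
zero (s+5): 5 + j16 → |·| = √(5²+16²) = √281 ≈ 16.763, ∠ = arctan(16/5) ≈ 72.65°
pole (s+2): 2 + j16 → |·| = √(2²+16²) = √260 ≈ 16.125, ∠ = arctan(16/2) ≈ 82.87°
pole at origin: |s| = 16, ∠ = 90.00° (in denominator)
|H| = 100 · 16.763 / 258 ≈ 6.4973
Gain = 20 log₁₀(6.4973) ≈ 16.25 dB

16.3 dB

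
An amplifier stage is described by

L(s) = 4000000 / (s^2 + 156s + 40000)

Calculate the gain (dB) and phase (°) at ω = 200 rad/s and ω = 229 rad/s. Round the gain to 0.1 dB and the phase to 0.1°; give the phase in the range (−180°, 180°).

ω = 200: 42.2 dB, -90.0°; ω = 229: 40.5 dB, -109.2°

At s = jω = j200:
quadratic: (j200)² + 156·j200 + 40000 = 0 + j31200 → |·| ≈ 31200, ∠ ≈ 90.00°
|L| = 4000000 / 31200 ≈ 128.21
Gain = 20 log₁₀(128.21) ≈ 42.16 dB
∠L = 0.00° − 90.00° = -90.00°

At s = jω = j229:
quadratic: (j229)² + 156·j229 + 40000 = -12441 + j35724 → |·| ≈ 37828, ∠ ≈ 109.20°
|L| = 4000000 / 37828 ≈ 105.74
Gain = 20 log₁₀(105.74) ≈ 40.48 dB
∠L = 0.00° − 109.20° = -109.20°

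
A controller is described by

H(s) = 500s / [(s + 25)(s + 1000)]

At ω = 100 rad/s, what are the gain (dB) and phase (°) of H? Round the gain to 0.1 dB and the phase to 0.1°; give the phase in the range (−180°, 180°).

At s = jω = j100:
zero at origin: s = j100 → |·| = 100, ∠ = 90.00°
pole (s+25): 25 + j100 → |·| = √(25²+100²) = √10625 ≈ 103.08, ∠ = arctan(100/25) ≈ 75.96°
pole (s+1000): 1000 + j100 → |·| = √(1000²+100²) = √1010000 ≈ 1005, ∠ = arctan(100/1000) ≈ 5.71°
|H| = 500 · 100 / 1.036e+05 ≈ 0.48263
Gain = 20 log₁₀(0.48263) ≈ -6.33 dB
∠H = 90.00° − 81.67° = 8.33°

-6.3 dB, 8.3°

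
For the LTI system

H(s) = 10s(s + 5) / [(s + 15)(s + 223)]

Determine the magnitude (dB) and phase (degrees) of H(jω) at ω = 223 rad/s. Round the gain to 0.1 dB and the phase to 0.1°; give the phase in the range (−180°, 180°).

17.0 dB, 47.6°

At s = jω = j223:
zero (s+5): 5 + j223 → |·| = √(5²+223²) = √49754 ≈ 223.06, ∠ = arctan(223/5) ≈ 88.72°
zero at origin: s = j223 → |·| = 223, ∠ = 90.00°
pole (s+15): 15 + j223 → |·| = √(15²+223²) = √49954 ≈ 223.5, ∠ = arctan(223/15) ≈ 86.15°
pole (s+223): 223 + j223 → |·| = √(223²+223²) = √99458 ≈ 315.37, ∠ = arctan(223/223) ≈ 45.00°
|H| = 10 · 49742 / 70485 ≈ 7.0571
Gain = 20 log₁₀(7.0571) ≈ 16.97 dB
∠H = 178.72° − 131.15° = 47.57°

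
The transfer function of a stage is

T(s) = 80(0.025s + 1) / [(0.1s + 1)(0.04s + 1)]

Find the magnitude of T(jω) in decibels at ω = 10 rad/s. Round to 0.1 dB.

34.7 dB

At ω = 10 rad/s:
zero (1 + j10·0.025) = 1 + j0.25 → |·| ≈ 1.0308, ∠ ≈ 14.04°
pole (1 + j10·0.1) = 1 + j1 → |·| ≈ 1.4142, ∠ ≈ 45.00°
pole (1 + j10·0.04) = 1 + j0.4 → |·| ≈ 1.077, ∠ ≈ 21.80°
|T| = 80 · 1.0308 / (1.4142 · 1.077) ≈ 54.142
Gain = 20 log₁₀(54.142) ≈ 34.67 dB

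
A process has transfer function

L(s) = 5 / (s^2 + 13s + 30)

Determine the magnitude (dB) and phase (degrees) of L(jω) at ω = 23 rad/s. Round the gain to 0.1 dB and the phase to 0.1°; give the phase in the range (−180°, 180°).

Substitute s = j23:
Numerator: 5 = 5 + j0
Denominator: (j23)^2 + 13(j23) + 30 = -499 + j299
|N| = √(5² + 0²) ≈ 5, ∠N ≈ 0.00°
|D| = √(499² + 299²) ≈ 581.72, ∠D ≈ 149.07°
|L| = 5 / 581.72 ≈ 0.0085952
Gain = 20 log₁₀(0.0085952) ≈ -41.31 dB
∠L = 0.00° − 149.07° = -149.07°

-41.3 dB, -149.1°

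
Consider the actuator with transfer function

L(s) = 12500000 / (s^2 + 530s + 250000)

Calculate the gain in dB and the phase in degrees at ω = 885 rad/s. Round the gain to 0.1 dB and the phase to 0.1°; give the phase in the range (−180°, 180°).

At s = jω = j885:
quadratic: (j885)² + 530·j885 + 250000 = -533225 + j469050 → |·| ≈ 7.1017e+05, ∠ ≈ 138.66°
|L| = 12500000 / 7.1017e+05 ≈ 17.601
Gain = 20 log₁₀(17.601) ≈ 24.91 dB
∠L = 0.00° − 138.66° = -138.66°

24.9 dB, -138.7°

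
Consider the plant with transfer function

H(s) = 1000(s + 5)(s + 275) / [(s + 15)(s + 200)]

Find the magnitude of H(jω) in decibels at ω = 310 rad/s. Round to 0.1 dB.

61.0 dB

At s = jω = j310:
zero (s+5): 5 + j310 → |·| = √(5²+310²) = √96125 ≈ 310.04, ∠ = arctan(310/5) ≈ 89.08°
zero (s+275): 275 + j310 → |·| = √(275²+310²) = √171725 ≈ 414.4, ∠ = arctan(310/275) ≈ 48.42°
pole (s+15): 15 + j310 → |·| = √(15²+310²) = √96325 ≈ 310.36, ∠ = arctan(310/15) ≈ 87.23°
pole (s+200): 200 + j310 → |·| = √(200²+310²) = √136100 ≈ 368.92, ∠ = arctan(310/200) ≈ 57.17°
|H| = 1000 · 1.2848e+05 / 1.145e+05 ≈ 1122.1
Gain = 20 log₁₀(1122.1) ≈ 61.00 dB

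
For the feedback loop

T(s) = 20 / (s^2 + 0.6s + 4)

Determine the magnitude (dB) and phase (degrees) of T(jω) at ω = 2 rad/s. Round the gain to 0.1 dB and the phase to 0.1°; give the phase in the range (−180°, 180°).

24.4 dB, -90.0°

At s = jω = j2:
quadratic: (j2)² + 0.6·j2 + 4 = 0 + j1.2 → |·| ≈ 1.2, ∠ ≈ 90.00°
|T| = 20 / 1.2 ≈ 16.667
Gain = 20 log₁₀(16.667) ≈ 24.44 dB
∠T = 0.00° − 90.00° = -90.00°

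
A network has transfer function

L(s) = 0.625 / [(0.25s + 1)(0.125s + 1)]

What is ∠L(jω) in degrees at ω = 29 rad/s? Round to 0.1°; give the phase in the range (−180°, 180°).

At ω = 29 rad/s:
pole (1 + j29·0.25) = 1 + j7.25 → |·| ≈ 7.3186, ∠ ≈ 82.15°
pole (1 + j29·0.125) = 1 + j3.625 → |·| ≈ 3.7604, ∠ ≈ 74.58°
∠L = (0°) − (82.15° + 74.58°) = -156.73°

-156.7°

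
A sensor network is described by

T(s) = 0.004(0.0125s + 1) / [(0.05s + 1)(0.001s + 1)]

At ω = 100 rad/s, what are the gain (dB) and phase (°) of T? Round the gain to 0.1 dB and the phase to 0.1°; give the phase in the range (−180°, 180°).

-58.1 dB, -33.1°

At ω = 100 rad/s:
zero (1 + j100·0.0125) = 1 + j1.25 → |·| ≈ 1.6008, ∠ ≈ 51.34°
pole (1 + j100·0.05) = 1 + j5 → |·| ≈ 5.099, ∠ ≈ 78.69°
pole (1 + j100·0.001) = 1 + j0.1 → |·| ≈ 1.005, ∠ ≈ 5.71°
|T| = 0.004 · 1.6008 / (5.099 · 1.005) ≈ 0.0012495
Gain = 20 log₁₀(0.0012495) ≈ -58.07 dB
∠T = (51.34°) − (78.69° + 5.71°) = -33.06°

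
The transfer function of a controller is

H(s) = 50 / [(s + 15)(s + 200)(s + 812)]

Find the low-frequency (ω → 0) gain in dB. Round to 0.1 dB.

-93.8 dB

H(0) = 50 / (15·200·812) ≈ 2.0525e-05
20 log₁₀(2.0525e-05) ≈ -93.75 dB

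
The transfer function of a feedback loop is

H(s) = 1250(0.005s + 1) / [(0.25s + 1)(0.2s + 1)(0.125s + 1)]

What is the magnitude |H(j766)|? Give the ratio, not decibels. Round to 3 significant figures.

0.00176

At ω = 766 rad/s:
zero (1 + j766·0.005) = 1 + j3.83 → |·| ≈ 3.9584, ∠ ≈ 75.37°
pole (1 + j766·0.25) = 1 + j191.5 → |·| ≈ 191.5, ∠ ≈ 89.70°
pole (1 + j766·0.2) = 1 + j153.2 → |·| ≈ 153.2, ∠ ≈ 89.63°
pole (1 + j766·0.125) = 1 + j95.75 → |·| ≈ 95.755, ∠ ≈ 89.40°
|H| = 1250 · 3.9584 / (191.5 · 153.2 · 95.755) ≈ 0.0017613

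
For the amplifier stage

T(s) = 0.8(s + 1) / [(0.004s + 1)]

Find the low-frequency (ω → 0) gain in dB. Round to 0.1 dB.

T(0) = 0.8 · 1 / 1 = 0.8
20 log₁₀(0.8) ≈ -1.94 dB

-1.9 dB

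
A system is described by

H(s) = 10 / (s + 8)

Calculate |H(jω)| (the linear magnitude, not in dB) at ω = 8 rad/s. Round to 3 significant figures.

Substitute s = j8:
Numerator: 10 = 10 + j0
Denominator: (j8) + 8 = 8 + j8
|N| = √(10² + 0²) ≈ 10, ∠N ≈ 0.00°
|D| = √(8² + 8²) ≈ 11.314, ∠D ≈ 45.00°
|H| = 10 / 11.314 ≈ 0.88386

0.884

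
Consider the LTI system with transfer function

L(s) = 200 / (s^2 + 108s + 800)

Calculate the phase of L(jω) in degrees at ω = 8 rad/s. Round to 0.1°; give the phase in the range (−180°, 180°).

Substitute s = j8:
Numerator: 200 = 200 + j0
Denominator: (j8)^2 + 108(j8) + 800 = 736 + j864
|N| = √(200² + 0²) ≈ 200, ∠N ≈ 0.00°
|D| = √(736² + 864²) ≈ 1135, ∠D ≈ 49.57°
∠L = 0.00° − 49.57° = -49.57°

-49.6°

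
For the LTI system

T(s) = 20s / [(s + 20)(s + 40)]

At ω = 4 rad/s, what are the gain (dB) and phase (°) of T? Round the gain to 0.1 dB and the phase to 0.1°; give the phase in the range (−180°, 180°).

At s = jω = j4:
zero at origin: s = j4 → |·| = 4, ∠ = 90.00°
pole (s+20): 20 + j4 → |·| = √(20²+4²) = √416 ≈ 20.396, ∠ = arctan(4/20) ≈ 11.31°
pole (s+40): 40 + j4 → |·| = √(40²+4²) = √1616 ≈ 40.2, ∠ = arctan(4/40) ≈ 5.71°
|T| = 20 · 4 / 819.92 ≈ 0.09757
Gain = 20 log₁₀(0.09757) ≈ -20.21 dB
∠T = 90.00° − 17.02° = 72.98°

-20.2 dB, 73.0°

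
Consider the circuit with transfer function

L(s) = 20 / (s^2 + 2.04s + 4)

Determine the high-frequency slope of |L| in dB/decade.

Each pole contributes −20 dB/decade at high frequency; each zero contributes +20 dB/decade.
Net: 0 zero(s) − 2 pole(s) → -40 dB/decade.

-40 dB/decade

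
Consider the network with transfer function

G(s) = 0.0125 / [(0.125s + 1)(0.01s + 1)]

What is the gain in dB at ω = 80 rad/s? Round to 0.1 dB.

-60.3 dB

At ω = 80 rad/s:
pole (1 + j80·0.125) = 1 + j10 → |·| ≈ 10.05, ∠ ≈ 84.29°
pole (1 + j80·0.01) = 1 + j0.8 → |·| ≈ 1.2806, ∠ ≈ 38.66°
|G| = 0.0125 · 1 / (10.05 · 1.2806) ≈ 0.00097125
Gain = 20 log₁₀(0.00097125) ≈ -60.25 dB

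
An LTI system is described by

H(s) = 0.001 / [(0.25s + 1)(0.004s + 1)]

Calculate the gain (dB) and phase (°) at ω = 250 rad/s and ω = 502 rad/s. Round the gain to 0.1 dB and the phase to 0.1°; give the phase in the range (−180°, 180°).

At ω = 250 rad/s:
pole (1 + j250·0.25) = 1 + j62.5 → |·| ≈ 62.508, ∠ ≈ 89.08°
pole (1 + j250·0.004) = 1 + j1 → |·| ≈ 1.4142, ∠ ≈ 45.00°
|H| = 0.001 · 1 / (62.508 · 1.4142) ≈ 1.1312e-05
Gain = 20 log₁₀(1.1312e-05) ≈ -98.93 dB
∠H = (0°) − (89.08° + 45.00°) = -134.08°

At ω = 502 rad/s:
pole (1 + j502·0.25) = 1 + j125.5 → |·| ≈ 125.5, ∠ ≈ 89.54°
pole (1 + j502·0.004) = 1 + j2.008 → |·| ≈ 2.2432, ∠ ≈ 63.53°
|H| = 0.001 · 1 / (125.5 · 2.2432) ≈ 3.5521e-06
Gain = 20 log₁₀(3.5521e-06) ≈ -108.99 dB
∠H = (0°) − (89.54° + 63.53°) = -153.07°

ω = 250: -98.9 dB, -134.1°; ω = 502: -109.0 dB, -153.1°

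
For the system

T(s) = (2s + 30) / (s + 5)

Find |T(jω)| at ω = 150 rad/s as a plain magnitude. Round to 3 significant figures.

2.01

Substitute s = j150:
Numerator: 2(j150) + 30 = 30 + j300
Denominator: (j150) + 5 = 5 + j150
|N| = √(30² + 300²) ≈ 301.5, ∠N ≈ 84.29°
|D| = √(5² + 150²) ≈ 150.08, ∠D ≈ 88.09°
|T| = 301.5 / 150.08 ≈ 2.0089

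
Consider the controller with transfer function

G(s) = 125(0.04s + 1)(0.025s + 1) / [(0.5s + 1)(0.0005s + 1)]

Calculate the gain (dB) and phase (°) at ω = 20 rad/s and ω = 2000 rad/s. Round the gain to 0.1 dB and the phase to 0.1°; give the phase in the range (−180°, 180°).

ω = 20: 25.0 dB, -19.6°; ω = 2000: 51.0 dB, 43.2°

At ω = 20 rad/s:
zero (1 + j20·0.04) = 1 + j0.8 → |·| ≈ 1.2806, ∠ ≈ 38.66°
zero (1 + j20·0.025) = 1 + j0.5 → |·| ≈ 1.118, ∠ ≈ 26.57°
pole (1 + j20·0.5) = 1 + j10 → |·| ≈ 10.05, ∠ ≈ 84.29°
pole (1 + j20·0.0005) = 1 + j0.01 → |·| ≈ 1, ∠ ≈ 0.57°
|G| = 125 · 1.2806 · 1.118 / (10.05 · 1) ≈ 17.807
Gain = 20 log₁₀(17.807) ≈ 25.01 dB
∠G = (38.66° + 26.57°) − (84.29° + 0.57°) = -19.63°

At ω = 2000 rad/s:
zero (1 + j2000·0.04) = 1 + j80 → |·| ≈ 80.006, ∠ ≈ 89.28°
zero (1 + j2000·0.025) = 1 + j50 → |·| ≈ 50.01, ∠ ≈ 88.85°
pole (1 + j2000·0.5) = 1 + j1000 → |·| ≈ 1000, ∠ ≈ 89.94°
pole (1 + j2000·0.0005) = 1 + j1 → |·| ≈ 1.4142, ∠ ≈ 45.00°
|G| = 125 · 80.006 · 50.01 / (1000 · 1.4142) ≈ 353.65
Gain = 20 log₁₀(353.65) ≈ 50.97 dB
∠G = (89.28° + 88.85°) − (89.94° + 45.00°) = 43.19°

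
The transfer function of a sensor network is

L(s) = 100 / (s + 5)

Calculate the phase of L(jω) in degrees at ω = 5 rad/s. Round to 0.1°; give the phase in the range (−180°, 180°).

At s = jω = j5:
pole (s+5): 5 + j5 → |·| = √(5²+5²) = √50 ≈ 7.0711, ∠ = arctan(5/5) ≈ 45.00°
∠L = 0.00° − 45.00° = -45.00°

-45.0°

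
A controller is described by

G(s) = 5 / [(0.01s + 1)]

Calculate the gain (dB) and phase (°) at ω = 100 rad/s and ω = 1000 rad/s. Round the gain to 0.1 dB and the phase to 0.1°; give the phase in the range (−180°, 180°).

At ω = 100 rad/s:
pole (1 + j100·0.01) = 1 + j1 → |·| ≈ 1.4142, ∠ ≈ 45.00°
|G| = 5 · 1 / (1.4142) ≈ 3.5356
Gain = 20 log₁₀(3.5356) ≈ 10.97 dB
∠G = (0°) − (45.00°) = -45.00°

At ω = 1000 rad/s:
pole (1 + j1000·0.01) = 1 + j10 → |·| ≈ 10.05, ∠ ≈ 84.29°
|G| = 5 · 1 / (10.05) ≈ 0.49751
Gain = 20 log₁₀(0.49751) ≈ -6.06 dB
∠G = (0°) − (84.29°) = -84.29°

ω = 100: 11.0 dB, -45.0°; ω = 1000: -6.1 dB, -84.3°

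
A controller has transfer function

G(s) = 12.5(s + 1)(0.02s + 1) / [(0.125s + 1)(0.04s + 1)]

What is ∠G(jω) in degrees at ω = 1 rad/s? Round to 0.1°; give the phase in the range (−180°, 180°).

36.7°

At ω = 1 rad/s:
zero (1 + j1·1) = 1 + j1 → |·| ≈ 1.4142, ∠ ≈ 45.00°
zero (1 + j1·0.02) = 1 + j0.02 → |·| ≈ 1.0002, ∠ ≈ 1.15°
pole (1 + j1·0.125) = 1 + j0.125 → |·| ≈ 1.0078, ∠ ≈ 7.13°
pole (1 + j1·0.04) = 1 + j0.04 → |·| ≈ 1.0008, ∠ ≈ 2.29°
∠G = (45.00° + 1.15°) − (7.13° + 2.29°) = 36.73°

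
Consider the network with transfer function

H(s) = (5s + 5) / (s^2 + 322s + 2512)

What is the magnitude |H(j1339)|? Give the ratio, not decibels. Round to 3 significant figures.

Substitute s = j1339:
Numerator: 5(j1339) + 5 = 5 + j6695
Denominator: (j1339)^2 + 322(j1339) + 2512 = -1790409 + j431158
|N| = √(5² + 6695²) ≈ 6695, ∠N ≈ 89.96°
|D| = √(1790409² + 431158²) ≈ 1.8416e+06, ∠D ≈ 166.46°
|H| = 6695 / 1.8416e+06 ≈ 0.0036354

0.00364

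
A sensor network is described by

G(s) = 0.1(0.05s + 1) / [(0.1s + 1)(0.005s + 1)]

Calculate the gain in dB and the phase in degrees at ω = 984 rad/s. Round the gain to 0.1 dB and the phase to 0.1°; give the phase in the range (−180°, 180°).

-40.0 dB, -79.1°

At ω = 984 rad/s:
zero (1 + j984·0.05) = 1 + j49.2 → |·| ≈ 49.21, ∠ ≈ 88.84°
pole (1 + j984·0.1) = 1 + j98.4 → |·| ≈ 98.405, ∠ ≈ 89.42°
pole (1 + j984·0.005) = 1 + j4.92 → |·| ≈ 5.0206, ∠ ≈ 78.51°
|G| = 0.1 · 49.21 / (98.405 · 5.0206) ≈ 0.0099605
Gain = 20 log₁₀(0.0099605) ≈ -40.03 dB
∠G = (88.84°) − (89.42° + 78.51°) = -79.09°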